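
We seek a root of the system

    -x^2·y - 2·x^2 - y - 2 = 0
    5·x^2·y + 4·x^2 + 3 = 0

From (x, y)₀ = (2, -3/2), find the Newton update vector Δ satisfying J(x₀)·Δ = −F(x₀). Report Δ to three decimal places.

(-0.955, -0.118)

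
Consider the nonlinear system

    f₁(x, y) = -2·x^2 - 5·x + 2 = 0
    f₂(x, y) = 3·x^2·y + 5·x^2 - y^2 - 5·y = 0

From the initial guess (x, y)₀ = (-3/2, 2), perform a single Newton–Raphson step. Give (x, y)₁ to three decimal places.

At (-3/2, 2): F = (5.000, 10.750).
Jacobian J = [[-4·x - 5, 0], [6·x·y + 10·x, 3·x^2 - 2·y - 5]].
At the point, J = [[1.000, 0.000], [-33.000, -2.250]] (det J = -2.250).
Solving J·Δ = −F gives Δ = (-5.000, 78.111).
Then the next iterate is (x, y)₁ = (-6.500, 80.111).

(-6.500, 80.111)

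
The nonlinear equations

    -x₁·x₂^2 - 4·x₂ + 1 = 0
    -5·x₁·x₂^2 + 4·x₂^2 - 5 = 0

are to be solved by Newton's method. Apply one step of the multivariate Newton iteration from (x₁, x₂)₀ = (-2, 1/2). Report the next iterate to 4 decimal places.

At (-2, 1/2): F = (-0.5000, -1.5000).
Jacobian J = [[-x₂^2, -2·x₁·x₂ - 4], [-5·x₂^2, -10·x₁·x₂ + 8·x₂]].
At the point, J = [[-0.2500, -2.0000], [-1.2500, 14.0000]] (det J = -6.0000).
Solving J·Δ = −F gives Δ = (-1.6667, -0.0417).
Then the next iterate is (x₁, x₂)₁ = (-3.6667, 0.4583).

(-3.6667, 0.4583)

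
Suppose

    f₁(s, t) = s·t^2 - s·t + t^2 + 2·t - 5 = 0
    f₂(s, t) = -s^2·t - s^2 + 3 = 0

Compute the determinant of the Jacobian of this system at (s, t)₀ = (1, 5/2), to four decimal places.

J = [[t^2 - t, 2·s·t - s + 2·t + 2], [-2·s·t - 2·s, -s^2]].
At the point, J = [[3.7500, 11.0000], [-7.0000, -1.0000]].
det J = 73.2500.

73.2500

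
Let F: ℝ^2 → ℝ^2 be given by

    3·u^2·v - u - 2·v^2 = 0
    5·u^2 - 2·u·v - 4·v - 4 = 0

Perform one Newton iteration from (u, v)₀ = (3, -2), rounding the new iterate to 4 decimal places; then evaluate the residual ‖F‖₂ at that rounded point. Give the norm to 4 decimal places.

At (3, -2): F = (-65.0000, 61.0000).
Jacobian J = [[6·u·v - 1, 3·u^2 - 4·v], [10·u - 2·v, -2·u - 4]].
At the point, J = [[-37.0000, 35.0000], [34.0000, -10.0000]] (det J = -820.0000).
Solving J·Δ = −F gives Δ = (-1.8110, -0.0573).
Then the next iterate is (u, v)₁ = (1.1890, -2.0573).
Re-evaluating at (1.1890, -2.0573): F = (-18.379311, 16.190064), so ‖F‖₂ = 24.4932.

24.4932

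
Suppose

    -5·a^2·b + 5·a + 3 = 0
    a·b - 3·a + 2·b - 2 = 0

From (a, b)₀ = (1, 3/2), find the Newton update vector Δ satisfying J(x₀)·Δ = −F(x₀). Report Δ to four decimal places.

(-0.0267, 0.1533)

At (1, 3/2): F = (0.5000, -0.5000).
Jacobian J = [[-10·a·b + 5, -5·a^2], [b - 3, a + 2]].
At the point, J = [[-10.0000, -5.0000], [-1.5000, 3.0000]] (det J = -37.5000).
Solving J·Δ = −F gives Δ = (-0.0267, 0.1533).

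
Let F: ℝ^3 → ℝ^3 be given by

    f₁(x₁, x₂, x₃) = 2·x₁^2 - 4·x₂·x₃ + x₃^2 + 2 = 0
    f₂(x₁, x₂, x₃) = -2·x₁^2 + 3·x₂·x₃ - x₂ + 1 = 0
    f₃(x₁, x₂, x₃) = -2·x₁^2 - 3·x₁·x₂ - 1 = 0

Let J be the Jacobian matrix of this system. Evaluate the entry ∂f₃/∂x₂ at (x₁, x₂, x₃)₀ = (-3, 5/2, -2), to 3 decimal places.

∂f₃/∂x₂ = -3·x₁.
At (-3, 5/2, -2) this is 9.000.

9.000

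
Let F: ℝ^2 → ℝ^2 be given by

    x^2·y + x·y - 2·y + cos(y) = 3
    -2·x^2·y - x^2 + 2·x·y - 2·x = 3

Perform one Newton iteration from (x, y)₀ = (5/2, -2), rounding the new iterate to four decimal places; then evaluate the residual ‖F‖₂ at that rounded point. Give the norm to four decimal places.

At (5/2, -2): F = (-16.916147, 0.7500).
Jacobian J = [[2·x·y + y, x^2 + x - sin(y) - 2], [-4·x·y - 2·x + 2·y - 2, -2·x^2 + 2·x]].
At the point, J = [[-12.0000, 7.659297], [9.0000, -7.5000]] (det J = 21.066323).
Solving J·Δ = −F gives Δ = (-5.7498, -6.7997).
Then the next iterate is (x, y)₁ = (-3.2498, -8.7997).
Re-evaluating at (-3.2498, -8.7997): F = (-50.549644, 236.003714), so ‖F‖₂ = 241.3566.

241.3566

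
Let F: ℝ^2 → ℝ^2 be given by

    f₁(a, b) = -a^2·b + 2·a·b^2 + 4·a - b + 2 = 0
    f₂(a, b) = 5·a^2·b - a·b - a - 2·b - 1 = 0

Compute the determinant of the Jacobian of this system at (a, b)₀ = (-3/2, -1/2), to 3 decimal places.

34.000

J = [[-2·a·b + 2·b^2 + 4, -a^2 + 4·a·b - 1], [10·a·b - b - 1, 5·a^2 - a - 2]].
At the point, J = [[3.000, -0.250], [7.000, 10.750]].
det J = 34.000.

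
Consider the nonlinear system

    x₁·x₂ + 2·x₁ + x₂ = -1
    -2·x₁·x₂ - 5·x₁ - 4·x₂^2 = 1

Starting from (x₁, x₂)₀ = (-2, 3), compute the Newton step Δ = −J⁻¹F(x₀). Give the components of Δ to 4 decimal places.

(0.9459, -1.2703)

At (-2, 3): F = (-6.0000, -15.0000).
Jacobian J = [[x₂ + 2, x₁ + 1], [-2·x₂ - 5, -2·x₁ - 8·x₂]].
At the point, J = [[5.0000, -1.0000], [-11.0000, -20.0000]] (det J = -111.0000).
Solving J·Δ = −F gives Δ = (0.9459, -1.2703).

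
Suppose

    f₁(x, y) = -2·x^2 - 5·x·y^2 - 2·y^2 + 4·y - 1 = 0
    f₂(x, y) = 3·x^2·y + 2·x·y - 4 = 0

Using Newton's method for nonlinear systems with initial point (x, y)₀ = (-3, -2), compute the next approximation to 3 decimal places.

At (-3, -2): F = (25.000, -46.000).
Jacobian J = [[-4·x - 5·y^2, -10·x·y - 4·y + 4], [6·x·y + 2·y, 3·x^2 + 2·x]].
At the point, J = [[-8.000, -48.000], [32.000, 21.000]] (det J = 1368.000).
Solving J·Δ = −F gives Δ = (1.230, 0.316).
Then the next iterate is (x, y)₁ = (-1.770, -1.684).

(-1.770, -1.684)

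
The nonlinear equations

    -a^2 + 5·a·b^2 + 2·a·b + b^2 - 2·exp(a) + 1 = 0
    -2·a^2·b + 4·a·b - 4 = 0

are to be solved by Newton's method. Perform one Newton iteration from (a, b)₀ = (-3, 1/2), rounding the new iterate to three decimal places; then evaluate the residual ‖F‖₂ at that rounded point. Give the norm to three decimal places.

At (-3, 1/2): F = (-14.59957, -19.000).
Jacobian J = [[-2·a + 5·b^2 + 2·b - 2·exp(a), 10·a·b + 2·a + 2·b], [-4·a·b + 4·b, -2·a^2 + 4·a]].
At the point, J = [[8.15043, -20.000], [8.000, -30.000]] (det J = -84.51278).
Solving J·Δ = −F gives Δ = (0.686, -0.450).
Then the next iterate is (a, b)₁ = (-2.314, 0.050).
Re-evaluating at (-2.314, 0.050): F = (-4.81015, -4.99826), so ‖F‖₂ = 6.937.

6.937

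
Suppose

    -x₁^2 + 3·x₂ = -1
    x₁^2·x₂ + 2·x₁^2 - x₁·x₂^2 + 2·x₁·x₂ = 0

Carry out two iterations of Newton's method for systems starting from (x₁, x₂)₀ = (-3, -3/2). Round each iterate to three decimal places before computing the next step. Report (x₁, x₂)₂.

At (-3, -3/2): F = (-12.500, 20.250).
Jacobian J = [[-2·x₁, 3], [2·x₁·x₂ + 4·x₁ - x₂^2 + 2·x₂, x₁^2 - 2·x₁·x₂ + 2·x₁]].
At the point, J = [[6.000, 3.000], [-8.250, -6.000]] (det J = -11.250).
Solving J·Δ = −F gives Δ = (1.267, 1.633).
Then the next iterate is (x₁, x₂)₁ = (-1.733, 0.133).
Round to (-1.733, 0.133) and repeat: F = (-1.60429, 5.97569), J = [[3.466, 3.000], [-7.14467, -0.00173]].
Δ = (0.836, -0.432), so (x₁, x₂)₂ = (-0.897, -0.299).

(-0.897, -0.299)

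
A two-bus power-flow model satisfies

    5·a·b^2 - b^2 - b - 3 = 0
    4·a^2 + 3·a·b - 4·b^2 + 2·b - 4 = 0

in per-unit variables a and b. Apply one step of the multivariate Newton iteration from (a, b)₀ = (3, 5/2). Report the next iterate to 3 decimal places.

(1.730, 1.887)

At (3, 5/2): F = (82.000, 34.500).
Jacobian J = [[5·b^2, 10·a·b - 2·b - 1], [8·a + 3·b, 3·a - 8·b + 2]].
At the point, J = [[31.250, 69.000], [31.500, -9.000]] (det J = -2454.750).
Solving J·Δ = −F gives Δ = (-1.270, -0.613).
Then the next iterate is (a, b)₁ = (1.730, 1.887).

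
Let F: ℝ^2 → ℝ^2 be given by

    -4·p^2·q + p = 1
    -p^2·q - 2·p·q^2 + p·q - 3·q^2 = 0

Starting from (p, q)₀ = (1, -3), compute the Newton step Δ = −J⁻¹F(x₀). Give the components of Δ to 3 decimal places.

(-0.261, 1.370)

At (1, -3): F = (12.000, -45.000).
Jacobian J = [[-8·p·q + 1, -4·p^2], [-2·p·q - 2·q^2 + q, -p^2 - 4·p·q + p - 6·q]].
At the point, J = [[25.000, -4.000], [-15.000, 30.000]] (det J = 690.000).
Solving J·Δ = −F gives Δ = (-0.261, 1.370).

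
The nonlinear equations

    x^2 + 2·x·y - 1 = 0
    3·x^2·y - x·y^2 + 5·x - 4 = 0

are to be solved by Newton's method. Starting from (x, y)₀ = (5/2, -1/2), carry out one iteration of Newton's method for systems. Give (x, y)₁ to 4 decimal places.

At (5/2, -1/2): F = (2.7500, -1.5000).
Jacobian J = [[2·x + 2·y, 2·x], [6·x·y - y^2 + 5, 3·x^2 - 2·x·y]].
At the point, J = [[4.0000, 5.0000], [-2.7500, 21.2500]] (det J = 98.7500).
Solving J·Δ = −F gives Δ = (-0.6677, -0.0158).
Then the next iterate is (x, y)₁ = (1.8323, -0.5158).

(1.8323, -0.5158)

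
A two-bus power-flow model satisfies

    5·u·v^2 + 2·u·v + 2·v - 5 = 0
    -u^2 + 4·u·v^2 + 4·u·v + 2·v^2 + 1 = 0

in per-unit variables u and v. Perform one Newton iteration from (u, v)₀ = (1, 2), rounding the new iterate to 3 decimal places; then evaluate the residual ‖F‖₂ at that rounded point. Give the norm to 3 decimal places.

At (1, 2): F = (23.000, 32.000).
Jacobian J = [[5·v^2 + 2·v, 10·u·v + 2·u + 2], [-2·u + 4·v^2 + 4·v, 8·u·v + 4·u + 4·v]].
At the point, J = [[24.000, 24.000], [22.000, 28.000]] (det J = 144.000).
Solving J·Δ = −F gives Δ = (0.861, -1.819).
Then the next iterate is (u, v)₁ = (1.861, 0.181).
Re-evaluating at (1.861, 0.181): F = (-3.65948, -0.80656), so ‖F‖₂ = 3.747.

3.747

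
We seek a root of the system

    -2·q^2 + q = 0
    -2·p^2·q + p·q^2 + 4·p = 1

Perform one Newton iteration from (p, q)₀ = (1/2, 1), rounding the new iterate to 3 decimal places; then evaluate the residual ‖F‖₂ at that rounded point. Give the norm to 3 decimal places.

0.236

At (1/2, 1): F = (-1.000, 1.000).
Jacobian J = [[0, -4·q + 1], [-4·p·q + q^2 + 4, -2·p^2 + 2·p·q]].
At the point, J = [[0.000, -3.000], [3.000, 0.500]] (det J = 9.000).
Solving J·Δ = −F gives Δ = (-0.278, -0.333).
Then the next iterate is (p, q)₁ = (0.222, 0.667).
Re-evaluating at (0.222, 0.667): F = (-0.22278, -0.07898), so ‖F‖₂ = 0.236.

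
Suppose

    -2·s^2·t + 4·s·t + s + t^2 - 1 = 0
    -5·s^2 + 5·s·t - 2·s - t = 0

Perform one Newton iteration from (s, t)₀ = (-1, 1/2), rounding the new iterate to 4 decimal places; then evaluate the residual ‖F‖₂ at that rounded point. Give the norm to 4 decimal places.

0.4448

At (-1, 1/2): F = (-4.7500, -6.0000).
Jacobian J = [[-4·s·t + 4·t + 1, -2·s^2 + 4·s + 2·t], [-10·s + 5·t - 2, 5·s - 1]].
At the point, J = [[5.0000, -5.0000], [10.5000, -6.0000]] (det J = 22.5000).
Solving J·Δ = −F gives Δ = (0.0667, -0.8833).
Then the next iterate is (s, t)₁ = (-0.9333, -0.3833).
Re-evaluating at (-0.9333, -0.3833): F = (0.312301, -0.316675), so ‖F‖₂ = 0.4448.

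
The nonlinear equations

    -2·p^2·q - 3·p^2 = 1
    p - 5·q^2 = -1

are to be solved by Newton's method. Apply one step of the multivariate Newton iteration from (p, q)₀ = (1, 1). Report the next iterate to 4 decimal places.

(0.4706, 0.6471)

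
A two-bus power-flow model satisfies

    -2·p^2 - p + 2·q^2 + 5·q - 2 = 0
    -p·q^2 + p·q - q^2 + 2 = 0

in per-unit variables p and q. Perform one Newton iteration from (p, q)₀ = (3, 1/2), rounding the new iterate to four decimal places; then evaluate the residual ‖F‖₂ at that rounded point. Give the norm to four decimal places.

At (3, 1/2): F = (-20.0000, 2.5000).
Jacobian J = [[-4·p - 1, 4·q + 5], [-q^2 + q, -2·p·q + p - 2·q]].
At the point, J = [[-13.0000, 7.0000], [0.2500, -1.0000]] (det J = 11.2500).
Solving J·Δ = −F gives Δ = (-0.2222, 2.4444).
Then the next iterate is (p, q)₁ = (2.7778, 2.9444).
Re-evaluating at (2.7778, 2.9444): F = (11.850837, -22.572650), so ‖F‖₂ = 25.4944.

25.4944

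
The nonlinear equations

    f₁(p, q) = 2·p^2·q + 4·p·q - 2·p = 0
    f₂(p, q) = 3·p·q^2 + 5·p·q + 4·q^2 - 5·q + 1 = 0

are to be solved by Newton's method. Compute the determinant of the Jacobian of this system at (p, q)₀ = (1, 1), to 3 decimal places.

J = [[4·p·q + 4·q - 2, 2·p^2 + 4·p], [3·q^2 + 5·q, 6·p·q + 5·p + 8·q - 5]].
At the point, J = [[6.000, 6.000], [8.000, 14.000]].
det J = 36.000.

36.000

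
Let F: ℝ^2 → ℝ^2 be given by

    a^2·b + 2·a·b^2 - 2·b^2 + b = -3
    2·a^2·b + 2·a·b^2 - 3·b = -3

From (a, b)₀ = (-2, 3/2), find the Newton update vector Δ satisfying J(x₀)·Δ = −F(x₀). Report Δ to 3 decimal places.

(0.466, -0.284)

At (-2, 3/2): F = (-3.000, 1.500).
Jacobian J = [[2·a·b + 2·b^2, a^2 + 4·a·b - 4·b + 1], [4·a·b + 2·b^2, 2·a^2 + 4·a·b - 3]].
At the point, J = [[-1.500, -13.000], [-7.500, -7.000]] (det J = -87.000).
Solving J·Δ = −F gives Δ = (0.466, -0.284).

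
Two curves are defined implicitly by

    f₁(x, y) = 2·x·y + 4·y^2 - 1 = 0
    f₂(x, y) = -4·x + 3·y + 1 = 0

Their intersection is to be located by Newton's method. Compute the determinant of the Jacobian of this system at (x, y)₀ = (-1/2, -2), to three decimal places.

-80.000

J = [[2·y, 2·x + 8·y], [-4, 3]].
At the point, J = [[-4.000, -17.000], [-4.000, 3.000]].
det J = -80.000.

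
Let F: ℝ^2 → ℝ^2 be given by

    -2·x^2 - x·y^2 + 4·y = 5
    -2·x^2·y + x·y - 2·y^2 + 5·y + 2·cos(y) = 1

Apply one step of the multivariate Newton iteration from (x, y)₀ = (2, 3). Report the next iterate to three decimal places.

(0.953, 2.850)

At (2, 3): F = (-19.000, -23.97998).
Jacobian J = [[-4·x - y^2, -2·x·y + 4], [-4·x·y + y, -2·x^2 + x - 4·y - 2·sin(y) + 5]].
At the point, J = [[-17.000, -8.000], [-21.000, -13.28224]] (det J = 57.79808).
Solving J·Δ = −F gives Δ = (-1.047, -0.150).
Then the next iterate is (x, y)₁ = (0.953, 2.850).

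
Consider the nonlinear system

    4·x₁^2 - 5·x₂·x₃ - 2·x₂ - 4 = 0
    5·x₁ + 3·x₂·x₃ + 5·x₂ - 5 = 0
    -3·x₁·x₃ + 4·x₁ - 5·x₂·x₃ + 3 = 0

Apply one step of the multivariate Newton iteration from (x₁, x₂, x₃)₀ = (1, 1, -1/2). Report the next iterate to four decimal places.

(1.7275, -1.8761, 0.4764)

At (1, 1, -1/2): F = (0.5000, 3.5000, 11.0000).
Jacobian J = [[8·x₁, -5·x₃ - 2, -5·x₂], [5, 3·x₃ + 5, 3·x₂], [-3·x₃ + 4, -5·x₃, -3·x₁ - 5·x₂]].
At the point, J = [[8.0000, 0.5000, -5.0000], [5.0000, 3.5000, 3.0000], [5.5000, 2.5000, -8.0000]] (det J = -222.0000).
Solving J·Δ = −F gives Δ = (0.7275, -2.8761, 0.9764).
Then the next iterate is (x₁, x₂, x₃)₁ = (1.7275, -1.8761, 0.4764).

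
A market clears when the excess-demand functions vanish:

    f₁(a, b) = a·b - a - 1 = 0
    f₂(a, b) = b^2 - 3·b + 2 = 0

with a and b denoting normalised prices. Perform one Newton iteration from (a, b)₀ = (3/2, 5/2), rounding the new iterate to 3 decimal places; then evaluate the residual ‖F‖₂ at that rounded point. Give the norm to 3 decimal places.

At (3/2, 5/2): F = (1.250, 0.750).
Jacobian J = [[b - 1, a], [0, 2·b - 3]].
At the point, J = [[1.500, 1.500], [0.000, 2.000]] (det J = 3.000).
Solving J·Δ = −F gives Δ = (-0.458, -0.375).
Then the next iterate is (a, b)₁ = (1.042, 2.125).
Re-evaluating at (1.042, 2.125): F = (0.17225, 0.14062), so ‖F‖₂ = 0.222.

0.222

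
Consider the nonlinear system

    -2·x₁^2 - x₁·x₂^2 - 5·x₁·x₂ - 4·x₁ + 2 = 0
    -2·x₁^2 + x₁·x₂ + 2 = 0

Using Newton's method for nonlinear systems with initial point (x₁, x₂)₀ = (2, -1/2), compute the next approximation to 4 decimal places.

(1.1429, -0.6429)

At (2, -1/2): F = (-9.5000, -7.0000).
Jacobian J = [[-4·x₁ - x₂^2 - 5·x₂ - 4, -2·x₁·x₂ - 5·x₁], [-4·x₁ + x₂, x₁]].
At the point, J = [[-9.7500, -8.0000], [-8.5000, 2.0000]] (det J = -87.5000).
Solving J·Δ = −F gives Δ = (-0.8571, -0.1429).
Then the next iterate is (x₁, x₂)₁ = (1.1429, -0.6429).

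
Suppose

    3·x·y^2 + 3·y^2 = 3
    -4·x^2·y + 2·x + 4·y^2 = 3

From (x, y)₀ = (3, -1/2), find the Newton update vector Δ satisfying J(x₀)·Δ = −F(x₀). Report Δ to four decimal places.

(-1.9130, -0.1196)

At (3, -1/2): F = (0.0000, 22.0000).
Jacobian J = [[3·y^2, 6·x·y + 6·y], [-8·x·y + 2, -4·x^2 + 8·y]].
At the point, J = [[0.7500, -12.0000], [14.0000, -40.0000]] (det J = 138.0000).
Solving J·Δ = −F gives Δ = (-1.9130, -0.1196).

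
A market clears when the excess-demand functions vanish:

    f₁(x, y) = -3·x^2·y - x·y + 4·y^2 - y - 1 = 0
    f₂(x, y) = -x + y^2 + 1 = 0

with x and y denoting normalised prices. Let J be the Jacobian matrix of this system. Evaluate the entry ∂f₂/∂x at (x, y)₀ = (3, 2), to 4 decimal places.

∂f₂/∂x = -1.
At (3, 2) this is -1.0000.

-1.0000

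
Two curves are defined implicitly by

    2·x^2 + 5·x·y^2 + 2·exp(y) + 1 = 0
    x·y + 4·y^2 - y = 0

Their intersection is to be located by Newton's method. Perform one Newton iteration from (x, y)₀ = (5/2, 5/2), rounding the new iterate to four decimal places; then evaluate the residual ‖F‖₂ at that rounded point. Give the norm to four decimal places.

At (5/2, 5/2): F = (115.989988, 28.7500).
Jacobian J = [[4·x + 5·y^2, 10·x·y + 2·exp(y)], [y, x + 8·y - 1]].
At the point, J = [[41.2500, 86.864988], [2.5000, 21.5000]] (det J = 669.712530).
Solving J·Δ = −F gives Δ = (0.0054, -1.3378).
Then the next iterate is (x, y)₁ = (2.5054, 1.1622).
Re-evaluating at (2.5054, 1.1622): F = (36.868306, 7.152411), so ‖F‖₂ = 37.5557.

37.5557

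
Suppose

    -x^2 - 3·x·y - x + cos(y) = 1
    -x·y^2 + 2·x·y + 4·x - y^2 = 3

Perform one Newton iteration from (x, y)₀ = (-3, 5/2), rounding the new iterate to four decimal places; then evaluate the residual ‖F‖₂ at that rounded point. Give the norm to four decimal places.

40.5721

At (-3, 5/2): F = (14.698856, -17.5000).
Jacobian J = [[-2·x - 3·y - 1, -3·x - sin(y)], [-y^2 + 2·y + 4, -2·x·y + 2·x - 2·y]].
At the point, J = [[-2.5000, 8.401528], [2.7500, 4.0000]] (det J = -33.104202).
Solving J·Δ = −F gives Δ = (6.2174, 0.1005).
Then the next iterate is (x, y)₁ = (3.2174, 2.6005).
Re-evaluating at (3.2174, 2.6005): F = (-40.526755, -1.917293), so ‖F‖₂ = 40.5721.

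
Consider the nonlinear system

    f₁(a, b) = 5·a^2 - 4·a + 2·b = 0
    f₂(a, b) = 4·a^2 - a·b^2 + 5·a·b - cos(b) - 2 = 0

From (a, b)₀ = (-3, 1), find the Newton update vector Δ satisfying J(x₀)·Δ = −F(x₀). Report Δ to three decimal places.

(1.652, -1.419)

At (-3, 1): F = (59.000, 21.45970).
Jacobian J = [[10·a - 4, 2], [8·a - b^2 + 5·b, -2·a·b + 5·a + sin(b)]].
At the point, J = [[-34.000, 2.000], [-20.000, -8.15853]] (det J = 317.38999).
Solving J·Δ = −F gives Δ = (1.652, -1.419).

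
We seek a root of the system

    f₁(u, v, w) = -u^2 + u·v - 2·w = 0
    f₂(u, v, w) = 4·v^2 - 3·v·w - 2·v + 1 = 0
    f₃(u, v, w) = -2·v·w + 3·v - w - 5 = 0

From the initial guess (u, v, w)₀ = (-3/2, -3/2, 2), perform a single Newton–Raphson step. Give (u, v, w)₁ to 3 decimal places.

At (-3/2, -3/2, 2): F = (-4.000, 22.000, -5.500).
Jacobian J = [[-2·u + v, u, -2], [0, 8·v - 3·w - 2, -3·v], [0, -2·w + 3, -2·v - 1]].
At the point, J = [[1.500, -1.500, -2.000], [0.000, -20.000, 4.500], [0.000, -1.000, 2.000]] (det J = -53.250).
Solving J·Δ = −F gives Δ = (9.561, 1.937, 3.718).
Then the next iterate is (u, v, w)₁ = (8.061, 0.437, 5.718).

(8.061, 0.437, 5.718)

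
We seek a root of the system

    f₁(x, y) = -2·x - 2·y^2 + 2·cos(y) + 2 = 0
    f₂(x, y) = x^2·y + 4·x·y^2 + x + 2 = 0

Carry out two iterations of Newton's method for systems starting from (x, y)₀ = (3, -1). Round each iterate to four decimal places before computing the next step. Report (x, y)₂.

At (3, -1): F = (-4.919395, 8.0000).
Jacobian J = [[-2, -4·y - 2·sin(y)], [2·x·y + 4·y^2 + 1, x^2 + 8·x·y]].
At the point, J = [[-2.0000, 5.682942], [-1.0000, -15.0000]] (det J = 35.682942).
Solving J·Δ = −F gives Δ = (-0.7939, 0.5863).
Then the next iterate is (x, y)₁ = (2.2061, -0.4137).
Round to (2.2061, -0.4137) and repeat: F = (-0.923216, 3.702949), J = [[-2.0000, 2.458800], [-0.140736, -2.434431]].
Δ = (1.3149, 1.4451), so (x, y)₂ = (3.5210, 1.0314).

(3.5210, 1.0314)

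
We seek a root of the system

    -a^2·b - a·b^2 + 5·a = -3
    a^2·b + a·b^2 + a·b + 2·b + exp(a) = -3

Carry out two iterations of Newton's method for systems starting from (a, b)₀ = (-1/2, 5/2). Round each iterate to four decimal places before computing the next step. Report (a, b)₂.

(-1.6341, 3.6257)

At (-1/2, 5/2): F = (3.0000, 4.856531).
Jacobian J = [[-2·a·b - b^2 + 5, -a^2 - 2·a·b], [2·a·b + b^2 + b + exp(a), a^2 + 2·a·b + a + 2]].
At the point, J = [[1.2500, 2.2500], [6.856531, -0.7500]] (det J = -16.364694).
Solving J·Δ = −F gives Δ = (-0.8052, -0.8860).
Then the next iterate is (a, b)₁ = (-1.3052, 1.6140).
Round to (-1.3052, 1.6140) and repeat: F = (-2.875484, 3.742010), J = [[6.608190, 2.509639], [0.276929, -1.814839]].
Δ = (-0.3289, 2.0117), so (a, b)₂ = (-1.6341, 3.6257).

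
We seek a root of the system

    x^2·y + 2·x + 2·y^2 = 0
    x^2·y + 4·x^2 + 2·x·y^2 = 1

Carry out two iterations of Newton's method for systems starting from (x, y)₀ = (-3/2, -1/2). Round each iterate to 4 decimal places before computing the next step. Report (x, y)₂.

At (-3/2, -1/2): F = (-3.6250, 6.1250).
Jacobian J = [[2·x·y + 2, x^2 + 4·y], [2·x·y + 8·x + 2·y^2, x^2 + 4·x·y]].
At the point, J = [[3.5000, 0.2500], [-10.0000, 5.2500]] (det J = 20.8750).
Solving J·Δ = −F gives Δ = (0.9850, 0.7096).
Then the next iterate is (x, y)₁ = (-0.5150, 0.2096).
Round to (-0.5150, 0.2096) and repeat: F = (-0.886545, 0.071241), J = [[1.784112, 1.103625], [-4.248024, -0.166551]].
Δ = (-0.0157, 0.8287), so (x, y)₂ = (-0.5307, 1.0383).

(-0.5307, 1.0383)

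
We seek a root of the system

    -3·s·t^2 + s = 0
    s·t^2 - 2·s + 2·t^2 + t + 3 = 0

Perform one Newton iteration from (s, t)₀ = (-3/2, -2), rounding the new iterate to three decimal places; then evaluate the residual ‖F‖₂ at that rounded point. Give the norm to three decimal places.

At (-3/2, -2): F = (16.500, 6.000).
Jacobian J = [[-3·t^2 + 1, -6·s·t], [t^2 - 2, 2·s·t + 4·t + 1]].
At the point, J = [[-11.000, -18.000], [2.000, -1.000]] (det J = 47.000).
Solving J·Δ = −F gives Δ = (-1.947, 2.106).
Then the next iterate is (s, t)₁ = (-3.447, 0.106).
Re-evaluating at (-3.447, 0.106): F = (-3.33081, 9.98374), so ‖F‖₂ = 10.525.

10.525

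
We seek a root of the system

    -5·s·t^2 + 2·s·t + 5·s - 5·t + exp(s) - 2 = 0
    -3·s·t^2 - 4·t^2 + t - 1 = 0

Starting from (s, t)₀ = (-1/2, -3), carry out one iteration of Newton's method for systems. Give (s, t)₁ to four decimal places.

At (-1/2, -3): F = (36.606531, -26.5000).
Jacobian J = [[-5·t^2 + 2·t + exp(s) + 5, -10·s·t + 2·s - 5], [-3·t^2, -6·s·t - 8·t + 1]].
At the point, J = [[-45.393469, -21.0000], [-27.0000, 16.0000]] (det J = -1293.295509).
Solving J·Δ = −F gives Δ = (0.0226, 1.6944).
Then the next iterate is (s, t)₁ = (-0.4774, -1.3056).

(-0.4774, -1.3056)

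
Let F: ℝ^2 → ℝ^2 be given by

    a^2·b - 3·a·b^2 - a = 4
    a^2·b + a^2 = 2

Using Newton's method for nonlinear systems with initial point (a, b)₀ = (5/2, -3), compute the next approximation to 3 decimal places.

At (5/2, -3): F = (-92.750, -14.500).
Jacobian J = [[2·a·b - 3·b^2 - 1, a^2 - 6·a·b], [2·a·b + 2·a, a^2]].
At the point, J = [[-43.000, 51.250], [-10.000, 6.250]] (det J = 243.750).
Solving J·Δ = −F gives Δ = (-0.671, 1.247).
Then the next iterate is (a, b)₁ = (1.829, -1.753).

(1.829, -1.753)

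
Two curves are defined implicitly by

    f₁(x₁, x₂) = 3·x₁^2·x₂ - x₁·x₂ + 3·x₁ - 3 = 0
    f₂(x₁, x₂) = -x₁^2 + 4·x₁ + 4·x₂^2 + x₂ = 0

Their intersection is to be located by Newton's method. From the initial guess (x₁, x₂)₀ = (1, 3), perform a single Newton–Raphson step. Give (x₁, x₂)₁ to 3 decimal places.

At (1, 3): F = (6.000, 42.000).
Jacobian J = [[6·x₁·x₂ - x₂ + 3, 3·x₁^2 - x₁], [-2·x₁ + 4, 8·x₂ + 1]].
At the point, J = [[18.000, 2.000], [2.000, 25.000]] (det J = 446.000).
Solving J·Δ = −F gives Δ = (-0.148, -1.668).
Then the next iterate is (x₁, x₂)₁ = (0.852, 1.332).

(0.852, 1.332)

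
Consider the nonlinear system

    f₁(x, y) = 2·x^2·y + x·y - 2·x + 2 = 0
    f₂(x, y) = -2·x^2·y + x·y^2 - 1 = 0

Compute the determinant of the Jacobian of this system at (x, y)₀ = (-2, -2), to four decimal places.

J = [[4·x·y + y - 2, 2·x^2 + x], [-4·x·y + y^2, -2·x^2 + 2·x·y]].
At the point, J = [[12.0000, 6.0000], [-12.0000, 0.0000]].
det J = 72.0000.

72.0000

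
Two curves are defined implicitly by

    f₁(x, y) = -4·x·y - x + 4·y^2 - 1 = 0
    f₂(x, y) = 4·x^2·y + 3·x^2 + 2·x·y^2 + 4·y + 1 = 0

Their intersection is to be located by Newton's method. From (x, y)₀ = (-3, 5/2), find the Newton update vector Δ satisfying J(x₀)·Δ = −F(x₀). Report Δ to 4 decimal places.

(1.1712, -1.3787)

At (-3, 5/2): F = (57.0000, 90.5000).
Jacobian J = [[-4·y - 1, -4·x + 8·y], [8·x·y + 6·x + 2·y^2, 4·x^2 + 4·x·y + 4]].
At the point, J = [[-11.0000, 32.0000], [-65.5000, 10.0000]] (det J = 1986.0000).
Solving J·Δ = −F gives Δ = (1.1712, -1.3787).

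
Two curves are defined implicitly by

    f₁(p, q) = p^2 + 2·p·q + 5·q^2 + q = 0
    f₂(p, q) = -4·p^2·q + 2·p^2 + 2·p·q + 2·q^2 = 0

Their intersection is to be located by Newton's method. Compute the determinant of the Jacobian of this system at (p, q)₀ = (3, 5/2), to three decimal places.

J = [[2·p + 2·q, 2·p + 10·q + 1], [-8·p·q + 4·p + 2·q, -4·p^2 + 2·p + 4·q]].
At the point, J = [[11.000, 32.000], [-43.000, -20.000]].
det J = 1156.000.

1156.000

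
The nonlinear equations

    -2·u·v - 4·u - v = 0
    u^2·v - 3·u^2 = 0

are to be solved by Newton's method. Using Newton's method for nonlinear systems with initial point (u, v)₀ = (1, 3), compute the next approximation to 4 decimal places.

At (1, 3): F = (-13.0000, 0.0000).
Jacobian J = [[-2·v - 4, -2·u - 1], [2·u·v - 6·u, u^2]].
At the point, J = [[-10.0000, -3.0000], [0.0000, 1.0000]] (det J = -10.0000).
Solving J·Δ = −F gives Δ = (-1.3000, 0.0000).
Then the next iterate is (u, v)₁ = (-0.3000, 3.0000).

(-0.3000, 3.0000)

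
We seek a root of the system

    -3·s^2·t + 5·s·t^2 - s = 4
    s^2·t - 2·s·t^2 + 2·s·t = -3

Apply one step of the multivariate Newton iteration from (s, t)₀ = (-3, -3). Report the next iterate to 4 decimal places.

At (-3, -3): F = (-55.0000, 48.0000).
Jacobian J = [[-6·s·t + 5·t^2 - 1, -3·s^2 + 10·s·t], [2·s·t - 2·t^2 + 2·t, s^2 - 4·s·t + 2·s]].
At the point, J = [[-10.0000, 63.0000], [-6.0000, -33.0000]] (det J = 708.0000).
Solving J·Δ = −F gives Δ = (1.7076, 1.1441).
Then the next iterate is (s, t)₁ = (-1.2924, -1.8559).

(-1.2924, -1.8559)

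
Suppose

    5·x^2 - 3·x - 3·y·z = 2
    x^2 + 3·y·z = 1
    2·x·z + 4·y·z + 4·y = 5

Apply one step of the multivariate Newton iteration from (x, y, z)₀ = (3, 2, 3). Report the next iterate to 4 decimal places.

At (3, 2, 3): F = (16.0000, 26.0000, 45.0000).
Jacobian J = [[10·x - 3, -3·z, -3·y], [2·x, 3·z, 3·y], [2·z, 4·z + 4, 2·x + 4·y]].
At the point, J = [[27.0000, -9.0000, -6.0000], [6.0000, 9.0000, 6.0000], [6.0000, 16.0000, 14.0000]] (det J = 990.0000).
Solving J·Δ = −F gives Δ = (-1.2727, -1.0970, -1.4152).
Then the next iterate is (x, y, z)₁ = (1.7273, 0.9030, 1.5848).

(1.7273, 0.9030, 1.5848)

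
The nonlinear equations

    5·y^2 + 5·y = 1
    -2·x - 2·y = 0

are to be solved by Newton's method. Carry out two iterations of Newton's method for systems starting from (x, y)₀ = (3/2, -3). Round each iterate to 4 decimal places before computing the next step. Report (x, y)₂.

At (3/2, -3): F = (29.0000, 3.0000).
Jacobian J = [[0, 10·y + 5], [-2, -2]].
At the point, J = [[0.0000, -25.0000], [-2.0000, -2.0000]] (det J = -50.0000).
Solving J·Δ = −F gives Δ = (0.3400, 1.1600).
Then the next iterate is (x, y)₁ = (1.8400, -1.8400).
Round to (1.8400, -1.8400) and repeat: F = (6.7280, 0.0000), J = [[0.0000, -13.4000], [-2.0000, -2.0000]].
Δ = (-0.5021, 0.5021), so (x, y)₂ = (1.3379, -1.3379).

(1.3379, -1.3379)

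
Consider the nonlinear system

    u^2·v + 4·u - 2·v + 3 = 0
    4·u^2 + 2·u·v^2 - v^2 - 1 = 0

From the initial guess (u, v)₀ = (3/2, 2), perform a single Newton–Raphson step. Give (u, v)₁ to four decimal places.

At (3/2, 2): F = (9.5000, 16.0000).
Jacobian J = [[2·u·v + 4, u^2 - 2], [8·u + 2·v^2, 4·u·v - 2·v]].
At the point, J = [[10.0000, 0.2500], [20.0000, 8.0000]] (det J = 75.0000).
Solving J·Δ = −F gives Δ = (-0.9600, 0.4000).
Then the next iterate is (u, v)₁ = (0.5400, 2.4000).

(0.5400, 2.4000)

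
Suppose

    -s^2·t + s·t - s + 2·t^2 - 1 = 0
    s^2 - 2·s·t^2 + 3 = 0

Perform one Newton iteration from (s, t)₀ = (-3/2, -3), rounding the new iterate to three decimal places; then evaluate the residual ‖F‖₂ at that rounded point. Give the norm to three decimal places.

At (-3/2, -3): F = (29.750, 32.250).
Jacobian J = [[-2·s·t + t - 1, -s^2 + s + 4·t], [2·s - 2·t^2, -4·s·t]].
At the point, J = [[-13.000, -15.750], [-21.000, -18.000]] (det J = -96.750).
Solving J·Δ = −F gives Δ = (-0.285, 2.124).
Then the next iterate is (s, t)₁ = (-1.785, -0.876).
Re-evaluating at (-1.785, -0.876): F = (6.67455, 8.92576), so ‖F‖₂ = 11.145.

11.145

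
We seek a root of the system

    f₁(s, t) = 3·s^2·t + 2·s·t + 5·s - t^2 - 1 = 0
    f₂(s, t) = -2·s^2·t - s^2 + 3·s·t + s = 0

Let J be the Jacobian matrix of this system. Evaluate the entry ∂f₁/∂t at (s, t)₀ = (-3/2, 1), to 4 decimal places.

1.7500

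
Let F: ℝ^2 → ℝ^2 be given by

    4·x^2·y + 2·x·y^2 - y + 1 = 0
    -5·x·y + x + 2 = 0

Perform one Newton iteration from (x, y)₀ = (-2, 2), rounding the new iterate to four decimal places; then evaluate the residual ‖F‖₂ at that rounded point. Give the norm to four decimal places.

At (-2, 2): F = (15.0000, 20.0000).
Jacobian J = [[8·x·y + 2·y^2, 4·x^2 + 4·x·y - 1], [-5·y + 1, -5·x]].
At the point, J = [[-24.0000, -1.0000], [-9.0000, 10.0000]] (det J = -249.0000).
Solving J·Δ = −F gives Δ = (0.6827, -1.3855).
Then the next iterate is (x, y)₁ = (-1.3173, 0.6145).
Re-evaluating at (-1.3173, 0.6145): F = (3.655965, 4.730104), so ‖F‖₂ = 5.9783.

5.9783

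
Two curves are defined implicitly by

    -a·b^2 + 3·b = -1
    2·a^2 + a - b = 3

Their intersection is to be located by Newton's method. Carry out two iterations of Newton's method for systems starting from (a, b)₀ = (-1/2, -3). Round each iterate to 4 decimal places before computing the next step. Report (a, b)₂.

At (-1/2, -3): F = (-3.5000, 0.0000).
Jacobian J = [[-b^2, -2·a·b + 3], [4·a + 1, -1]].
At the point, J = [[-9.0000, 0.0000], [-1.0000, -1.0000]] (det J = 9.0000).
Solving J·Δ = −F gives Δ = (-0.3889, 0.3889).
Then the next iterate is (a, b)₁ = (-0.8889, -2.6111).
Round to (-0.8889, -2.6111) and repeat: F = (-0.772919, 0.302486), J = [[-6.817843, -1.642014], [-2.5556, -1.0000]].
Δ = (-0.4843, 1.5402), so (a, b)₂ = (-1.3732, -1.0709).

(-1.3732, -1.0709)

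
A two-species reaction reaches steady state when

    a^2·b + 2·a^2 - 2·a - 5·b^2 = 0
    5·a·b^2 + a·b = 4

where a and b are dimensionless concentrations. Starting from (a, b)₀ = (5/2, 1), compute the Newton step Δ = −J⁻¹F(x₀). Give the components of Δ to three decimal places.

(-0.742, -0.238)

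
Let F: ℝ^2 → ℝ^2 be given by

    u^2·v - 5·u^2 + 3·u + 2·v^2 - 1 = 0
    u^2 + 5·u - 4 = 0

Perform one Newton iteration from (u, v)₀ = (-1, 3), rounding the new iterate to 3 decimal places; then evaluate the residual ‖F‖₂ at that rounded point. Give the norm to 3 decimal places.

10.186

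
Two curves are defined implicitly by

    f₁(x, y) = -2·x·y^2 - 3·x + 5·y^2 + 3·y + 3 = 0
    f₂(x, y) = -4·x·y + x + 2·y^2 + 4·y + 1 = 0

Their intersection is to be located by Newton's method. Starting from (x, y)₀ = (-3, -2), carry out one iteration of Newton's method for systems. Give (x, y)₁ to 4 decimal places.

(-0.6299, -1.4164)

At (-3, -2): F = (50.0000, -26.0000).
Jacobian J = [[-2·y^2 - 3, -4·x·y + 10·y + 3], [-4·y + 1, -4·x + 4·y + 4]].
At the point, J = [[-11.0000, -41.0000], [9.0000, 8.0000]] (det J = 281.0000).
Solving J·Δ = −F gives Δ = (2.3701, 0.5836).
Then the next iterate is (x, y)₁ = (-0.6299, -1.4164).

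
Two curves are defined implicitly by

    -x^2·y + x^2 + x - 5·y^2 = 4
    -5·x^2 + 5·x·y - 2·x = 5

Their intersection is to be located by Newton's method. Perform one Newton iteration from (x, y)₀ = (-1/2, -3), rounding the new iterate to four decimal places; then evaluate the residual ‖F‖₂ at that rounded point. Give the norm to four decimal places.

13.2980

At (-1/2, -3): F = (-48.5000, 2.2500).
Jacobian J = [[-2·x·y + 2·x + 1, -x^2 - 10·y], [-10·x + 5·y - 2, 5·x]].
At the point, J = [[-3.0000, 29.7500], [-12.0000, -2.5000]] (det J = 364.5000).
Solving J·Δ = −F gives Δ = (-0.1490, 1.6152).
Then the next iterate is (x, y)₁ = (-0.6490, -1.3848).
Re-evaluating at (-0.6490, -1.3848): F = (-13.232875, -1.314329), so ‖F‖₂ = 13.2980.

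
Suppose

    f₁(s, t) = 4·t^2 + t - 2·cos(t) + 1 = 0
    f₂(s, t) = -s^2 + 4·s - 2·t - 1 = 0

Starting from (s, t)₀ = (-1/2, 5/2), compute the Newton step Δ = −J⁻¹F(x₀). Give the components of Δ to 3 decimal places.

(1.108, -1.356)

At (-1/2, 5/2): F = (30.10229, -8.250).
Jacobian J = [[0, 8·t + 2·sin(t) + 1], [-2·s + 4, -2]].
At the point, J = [[0.000, 22.19694], [5.000, -2.000]] (det J = -110.98472).
Solving J·Δ = −F gives Δ = (1.108, -1.356).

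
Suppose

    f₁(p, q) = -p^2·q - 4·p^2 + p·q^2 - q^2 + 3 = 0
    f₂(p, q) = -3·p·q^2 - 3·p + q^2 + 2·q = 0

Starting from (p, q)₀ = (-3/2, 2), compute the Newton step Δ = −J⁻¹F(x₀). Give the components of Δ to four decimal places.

At (-3/2, 2): F = (-20.5000, 30.5000).
Jacobian J = [[-2·p·q - 8·p + q^2, -p^2 + 2·p·q - 2·q], [-3·q^2 - 3, -6·p·q + 2·q + 2]].
At the point, J = [[22.0000, -12.2500], [-15.0000, 24.0000]] (det J = 344.2500).
Solving J·Δ = −F gives Δ = (0.3439, -1.0559).

(0.3439, -1.0559)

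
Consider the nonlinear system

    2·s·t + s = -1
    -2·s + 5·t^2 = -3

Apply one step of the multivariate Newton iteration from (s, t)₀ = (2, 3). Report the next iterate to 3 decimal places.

(0.743, 1.450)

At (2, 3): F = (15.000, 44.000).
Jacobian J = [[2·t + 1, 2·s], [-2, 10·t]].
At the point, J = [[7.000, 4.000], [-2.000, 30.000]] (det J = 218.000).
Solving J·Δ = −F gives Δ = (-1.257, -1.550).
Then the next iterate is (s, t)₁ = (0.743, 1.450).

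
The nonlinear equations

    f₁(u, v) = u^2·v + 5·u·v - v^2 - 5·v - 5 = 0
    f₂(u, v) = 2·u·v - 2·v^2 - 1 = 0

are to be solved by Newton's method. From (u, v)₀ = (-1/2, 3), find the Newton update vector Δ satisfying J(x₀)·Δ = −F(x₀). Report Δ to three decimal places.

(2.265, -0.647)

At (-1/2, 3): F = (-35.750, -22.000).
Jacobian J = [[2·u·v + 5·v, u^2 + 5·u - 2·v - 5], [2·v, 2·u - 4·v]].
At the point, J = [[12.000, -13.250], [6.000, -13.000]] (det J = -76.500).
Solving J·Δ = −F gives Δ = (2.265, -0.647).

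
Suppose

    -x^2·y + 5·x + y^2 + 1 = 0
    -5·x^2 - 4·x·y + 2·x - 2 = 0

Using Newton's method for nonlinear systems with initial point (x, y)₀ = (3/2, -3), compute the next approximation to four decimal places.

(0.6159, -1.5610)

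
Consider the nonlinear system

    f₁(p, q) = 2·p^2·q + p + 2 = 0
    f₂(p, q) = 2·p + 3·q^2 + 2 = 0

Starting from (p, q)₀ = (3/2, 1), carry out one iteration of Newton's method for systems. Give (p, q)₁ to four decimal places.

At (3/2, 1): F = (8.0000, 8.0000).
Jacobian J = [[4·p·q + 1, 2·p^2], [2, 6·q]].
At the point, J = [[7.0000, 4.5000], [2.0000, 6.0000]] (det J = 33.0000).
Solving J·Δ = −F gives Δ = (-0.3636, -1.2121).
Then the next iterate is (p, q)₁ = (1.1364, -0.2121).

(1.1364, -0.2121)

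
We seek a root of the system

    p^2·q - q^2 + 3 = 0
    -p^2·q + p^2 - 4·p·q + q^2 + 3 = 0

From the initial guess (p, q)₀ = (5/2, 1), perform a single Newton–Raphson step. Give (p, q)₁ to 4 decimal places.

At (5/2, 1): F = (8.2500, -6.0000).
Jacobian J = [[2·p·q, p^2 - 2·q], [-2·p·q + 2·p - 4·q, -p^2 - 4·p + 2·q]].
At the point, J = [[5.0000, 4.2500], [-4.0000, -14.2500]] (det J = -54.2500).
Solving J·Δ = −F gives Δ = (-1.6970, 0.0553).
Then the next iterate is (p, q)₁ = (0.8030, 1.0553).

(0.8030, 1.0553)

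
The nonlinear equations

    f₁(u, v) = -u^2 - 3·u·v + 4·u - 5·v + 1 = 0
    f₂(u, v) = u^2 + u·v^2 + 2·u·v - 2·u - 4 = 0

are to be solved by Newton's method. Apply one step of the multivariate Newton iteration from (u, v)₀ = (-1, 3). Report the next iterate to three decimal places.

(-2.043, -0.435)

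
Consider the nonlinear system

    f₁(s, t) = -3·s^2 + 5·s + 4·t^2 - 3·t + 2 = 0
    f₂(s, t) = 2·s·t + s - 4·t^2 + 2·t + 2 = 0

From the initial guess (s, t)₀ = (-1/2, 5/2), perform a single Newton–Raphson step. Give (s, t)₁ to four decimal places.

(-0.3100, 1.4547)

At (-1/2, 5/2): F = (16.2500, -21.0000).
Jacobian J = [[-6·s + 5, 8·t - 3], [2·t + 1, 2·s - 8·t + 2]].
At the point, J = [[8.0000, 17.0000], [6.0000, -19.0000]] (det J = -254.0000).
Solving J·Δ = −F gives Δ = (0.1900, -1.0453).
Then the next iterate is (s, t)₁ = (-0.3100, 1.4547).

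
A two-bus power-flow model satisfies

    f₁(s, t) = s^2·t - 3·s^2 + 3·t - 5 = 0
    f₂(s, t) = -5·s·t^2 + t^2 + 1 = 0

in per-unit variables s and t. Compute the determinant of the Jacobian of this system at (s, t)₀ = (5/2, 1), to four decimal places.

J = [[2·s·t - 6·s, s^2 + 3], [-5·t^2, -10·s·t + 2·t]].
At the point, J = [[-10.0000, 9.2500], [-5.0000, -23.0000]].
det J = 276.2500.

276.2500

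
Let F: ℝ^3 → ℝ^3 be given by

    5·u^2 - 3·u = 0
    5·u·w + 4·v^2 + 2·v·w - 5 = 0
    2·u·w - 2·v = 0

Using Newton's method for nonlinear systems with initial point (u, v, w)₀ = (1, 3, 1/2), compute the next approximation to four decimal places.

(0.7143, 1.1984, 1.3413)

At (1, 3, 1/2): F = (2.0000, 36.5000, -5.0000).
Jacobian J = [[10·u - 3, 0, 0], [5·w, 8·v + 2·w, 5·u + 2·v], [2·w, -2, 2·u]].
At the point, J = [[7.0000, 0.0000, 0.0000], [2.5000, 25.0000, 11.0000], [1.0000, -2.0000, 2.0000]] (det J = 504.0000).
Solving J·Δ = −F gives Δ = (-0.2857, -1.8016, 0.8413).
Then the next iterate is (u, v, w)₁ = (0.7143, 1.1984, 1.3413).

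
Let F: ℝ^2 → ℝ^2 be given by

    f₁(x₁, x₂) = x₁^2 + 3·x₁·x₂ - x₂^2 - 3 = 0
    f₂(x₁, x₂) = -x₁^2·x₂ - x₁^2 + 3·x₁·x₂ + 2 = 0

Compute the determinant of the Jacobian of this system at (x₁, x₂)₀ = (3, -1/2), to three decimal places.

J = [[2·x₁ + 3·x₂, 3·x₁ - 2·x₂], [-2·x₁·x₂ - 2·x₁ + 3·x₂, -x₁^2 + 3·x₁]].
At the point, J = [[4.500, 10.000], [-4.500, 0.000]].
det J = 45.000.

45.000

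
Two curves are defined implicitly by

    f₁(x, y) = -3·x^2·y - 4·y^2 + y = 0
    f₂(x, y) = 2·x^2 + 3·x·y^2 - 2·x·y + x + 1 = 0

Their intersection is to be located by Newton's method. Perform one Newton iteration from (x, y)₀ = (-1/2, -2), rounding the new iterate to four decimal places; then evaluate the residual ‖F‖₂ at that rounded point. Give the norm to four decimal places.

At (-1/2, -2): F = (-16.5000, -7.0000).
Jacobian J = [[-6·x·y, -3·x^2 - 8·y + 1], [4·x + 3·y^2 - 2·y + 1, 6·x·y - 2·x]].
At the point, J = [[-6.0000, 16.2500], [15.0000, 7.0000]] (det J = -285.7500).
Solving J·Δ = −F gives Δ = (-0.0061, 1.0131).
Then the next iterate is (x, y)₁ = (-0.5061, -0.9869).
Re-evaluating at (-0.5061, -0.9869): F = (-4.124441, -1.471547), so ‖F‖₂ = 4.3791.

4.3791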